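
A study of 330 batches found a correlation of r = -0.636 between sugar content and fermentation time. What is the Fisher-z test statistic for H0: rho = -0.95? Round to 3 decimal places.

Fisher z: atanh(-0.636) = -0.751428, atanh(-0.95) = -1.831781
z = (z_r − z_0)·√(n−3) = (-0.751428 − (-1.831781))·√327 = 1.080353 · 18.083141 = 19.536

19.536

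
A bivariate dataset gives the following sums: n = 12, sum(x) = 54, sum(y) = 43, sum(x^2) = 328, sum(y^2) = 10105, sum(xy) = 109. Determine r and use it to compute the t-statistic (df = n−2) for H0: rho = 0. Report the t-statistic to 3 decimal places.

S_xy = nΣxy − ΣxΣy = 12·109 − 54·43 = 1308 − 2322 = -1014
S_xx = nΣx² − (Σx)² = 12·328 − 54² = 3936 − 2916 = 1020
S_yy = nΣy² − (Σy)² = 12·10105 − 43² = 121260 − 1849 = 119411
r = S_xy / √(S_xx·S_yy) = -1014 / √(1020·119411) = -1014 / √121799220 = -1014 / 11036.2684 = -0.0919
t = r·√(n−2)/√(1−r²) = -0.0919·√10 / √(1−0.008446) = -0.290613 / 0.995768 = -0.292

-0.292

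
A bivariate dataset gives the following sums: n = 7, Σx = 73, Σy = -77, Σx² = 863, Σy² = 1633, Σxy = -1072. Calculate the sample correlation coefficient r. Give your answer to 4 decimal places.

Numerator: nΣxy − (Σx)(Σy) = 7·(-1072) − (73)(-77) = -1883
Denominator: √[(nΣx²−(Σx)²)(nΣy²−(Σy)²)]
  nΣx²−(Σx)² = 7·863 − 5329 = 712;  nΣy²−(Σy)² = 7·1633 − 5929 = 5502
  √(712·5502) = √3917424 = 1979.2483
r = -1883 / 1979.2483 = -0.9514

-0.9514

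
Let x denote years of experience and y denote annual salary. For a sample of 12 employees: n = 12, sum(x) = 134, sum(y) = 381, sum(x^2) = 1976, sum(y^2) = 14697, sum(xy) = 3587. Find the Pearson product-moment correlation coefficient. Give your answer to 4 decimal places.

-0.5977

Numerator: nΣxy − (Σx)(Σy) = 12·3587 − (134)(381) = -8010
Denominator: √[(nΣx²−(Σx)²)(nΣy²−(Σy)²)]
  nΣx²−(Σx)² = 12·1976 − 17956 = 5756;  nΣy²−(Σy)² = 12·14697 − 145161 = 31203
  √(5756·31203) = √179604468 = 13401.6592
r = -8010 / 13401.6592 = -0.5977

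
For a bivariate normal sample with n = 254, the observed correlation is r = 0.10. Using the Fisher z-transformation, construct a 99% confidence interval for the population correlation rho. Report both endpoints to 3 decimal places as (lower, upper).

Fisher z: z_r = atanh(r) = ½·ln((1+0.10)/(1−0.10)) = 0.100335
SE(z) = 1/√(n−3) = 1/√251 = 0.063119
99% ⇒ z* = 2.576; margin = 2.576·0.063119 = 0.162595
CI on z-scale: (-0.062260, 0.262930)
Back-transform: tanh(-0.062260) = -0.062180, tanh(0.262930) = 0.257034

(-0.062, 0.257)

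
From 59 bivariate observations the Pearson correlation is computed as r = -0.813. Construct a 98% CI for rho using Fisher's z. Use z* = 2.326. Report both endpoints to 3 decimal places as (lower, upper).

z_r = atanh(-0.813) = -1.135815;  SE = 1/√(n−3) = 1/√56 = 0.133631
z-limits: -1.135815 ± 2.326·0.133631 = -1.135815 ± 0.310826 = [-1.446641, -0.824989]
ρ-limits: (tanh -1.446641, tanh -0.824989) = (-0.895, -0.678)

(-0.895, -0.678)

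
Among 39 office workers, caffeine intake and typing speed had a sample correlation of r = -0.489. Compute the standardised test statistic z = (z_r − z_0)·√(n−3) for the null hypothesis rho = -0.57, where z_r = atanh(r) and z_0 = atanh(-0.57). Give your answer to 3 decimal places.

z_r = atanh(-0.489) = -0.534745,  z_0 = atanh(-0.57) = -0.647523
SE = 1/√(n−3) = 1/√36 = 0.166667
z = (z_r − z_0)/SE = (-0.534745 − (-0.647523)) / 0.166667 = 0.112778 / 0.166667 = 0.677

0.677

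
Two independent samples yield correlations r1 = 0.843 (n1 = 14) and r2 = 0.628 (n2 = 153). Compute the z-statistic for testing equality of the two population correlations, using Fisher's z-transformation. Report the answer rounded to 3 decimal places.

1.579

z1 = atanh(0.843) = 1.231452,  z2 = atanh(0.628) = 0.738107
SE = √(1/(n1−3) + 1/(n2−3)) = √(1/11 + 1/150) = √(0.0909091 + 0.0066667) = √0.0975758 = 0.312371
z = (z1 − z2)/SE = (1.231452 − 0.738107) / 0.312371 = 0.493345 / 0.312371 = 1.579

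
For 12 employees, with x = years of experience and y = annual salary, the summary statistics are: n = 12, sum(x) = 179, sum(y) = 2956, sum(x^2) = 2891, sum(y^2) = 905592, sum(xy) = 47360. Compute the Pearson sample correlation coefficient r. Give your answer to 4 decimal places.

Numerator: nΣxy − (Σx)(Σy) = 12·47360 − (179)(2956) = 39196
Denominator: √[(nΣx²−(Σx)²)(nΣy²−(Σy)²)]
  nΣx²−(Σx)² = 12·2891 − 32041 = 2651;  nΣy²−(Σy)² = 12·905592 − 8737936 = 2129168
  √(2651·2129168) = √5644424368 = 75129.3842
r = 39196 / 75129.3842 = 0.5217

0.5217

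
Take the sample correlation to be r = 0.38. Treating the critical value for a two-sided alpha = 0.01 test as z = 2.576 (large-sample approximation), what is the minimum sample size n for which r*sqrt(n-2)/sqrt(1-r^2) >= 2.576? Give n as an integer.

42

Need r·√(n−2)/√(1−r²) ≥ 2.576
√(n−2) ≥ 2.576·√(1−0.1444) / 0.38 = 2.576·0.924986 / 0.38 = 6.2704
n−2 ≥ 39.3179  ⇒  n ≥ 41.3179
Smallest integer n = 42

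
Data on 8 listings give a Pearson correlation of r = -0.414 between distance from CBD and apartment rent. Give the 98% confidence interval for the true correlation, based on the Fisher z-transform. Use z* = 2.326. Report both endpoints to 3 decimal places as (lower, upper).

(-0.902, 0.537)

Fisher z: z_r = atanh(r) = ½·ln((1+(-0.414))/(1−(-0.414))) = -0.440429
SE(z) = 1/√(n−3) = 1/√5 = 0.447214
98% ⇒ z* = 2.326; margin = 2.326·0.447214 = 1.040220
CI on z-scale: (-1.480649, 0.599791)
Back-transform: tanh(-1.480649) = -0.901590, tanh(0.599791) = 0.536901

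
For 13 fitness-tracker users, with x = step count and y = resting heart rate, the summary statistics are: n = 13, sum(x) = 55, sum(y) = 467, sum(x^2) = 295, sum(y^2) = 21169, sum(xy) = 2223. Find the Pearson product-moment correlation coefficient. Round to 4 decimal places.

0.4726

S_xy = nΣxy − ΣxΣy = 13·2223 − 55·467 = 28899 − 25685 = 3214
S_xx = nΣx² − (Σx)² = 13·295 − 55² = 3835 − 3025 = 810
S_yy = nΣy² − (Σy)² = 13·21169 − 467² = 275197 − 218089 = 57108
r = S_xy / √(S_xx·S_yy) = 3214 / √(810·57108) = 3214 / √46257480 = 3214 / 6801.2852 = 0.4726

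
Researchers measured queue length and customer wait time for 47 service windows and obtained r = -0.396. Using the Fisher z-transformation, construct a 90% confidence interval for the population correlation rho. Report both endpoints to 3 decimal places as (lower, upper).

(-0.583, -0.169)

z_r = atanh(-0.396) = -0.418896;  SE = 1/√(n−3) = 1/√44 = 0.150756
z-limits: -0.418896 ± 1.645·0.150756 = -0.418896 ± 0.247994 = [-0.666890, -0.170902]
ρ-limits: (tanh -0.666890, tanh -0.170902) = (-0.583, -0.169)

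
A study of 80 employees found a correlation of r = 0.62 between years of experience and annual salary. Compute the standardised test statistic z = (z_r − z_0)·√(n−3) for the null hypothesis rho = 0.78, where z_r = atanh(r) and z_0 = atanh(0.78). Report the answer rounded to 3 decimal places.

-2.811

Fisher z: atanh(0.62) = 0.725005, atanh(0.78) = 1.045371
z = (z_r − z_0)·√(n−3) = (0.725005 − 1.045371)·√77 = -0.320366 · 8.774964 = -2.811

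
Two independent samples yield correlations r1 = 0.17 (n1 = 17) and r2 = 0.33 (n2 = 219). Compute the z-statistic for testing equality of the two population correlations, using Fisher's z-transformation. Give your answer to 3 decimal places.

-0.621

z1 = atanh(0.17) = 0.171667,  z2 = atanh(0.33) = 0.342828
SE = √(1/(n1−3) + 1/(n2−3)) = √(1/14 + 1/216) = √(0.0714286 + 0.0046296) = √0.0760582 = 0.275787
z = (z1 − z2)/SE = (0.171667 − 0.342828) / 0.275787 = -0.171161 / 0.275787 = -0.621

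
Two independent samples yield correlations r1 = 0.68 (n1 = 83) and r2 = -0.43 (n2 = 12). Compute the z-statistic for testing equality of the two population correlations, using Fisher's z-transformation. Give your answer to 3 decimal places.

z1 = atanh(0.68) = 0.829114,  z2 = atanh(-0.43) = -0.459897
SE = √(1/(n1−3) + 1/(n2−3)) = √(1/80 + 1/9) = √(0.0125000 + 0.1111111) = √0.1236111 = 0.351584
z = (z1 − z2)/SE = (0.829114 − (-0.459897)) / 0.351584 = 1.289011 / 0.351584 = 3.666

3.666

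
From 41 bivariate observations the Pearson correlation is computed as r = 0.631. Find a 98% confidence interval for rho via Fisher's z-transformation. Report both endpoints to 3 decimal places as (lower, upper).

Fisher z: z_r = atanh(r) = ½·ln((1+0.631)/(1−0.631)) = 0.743076
SE(z) = 1/√(n−3) = 1/√38 = 0.162221
98% ⇒ z* = 2.326; margin = 2.326·0.162221 = 0.377326
CI on z-scale: (0.365750, 1.120402)
Back-transform: tanh(0.365750) = 0.350269, tanh(1.120402) = 0.807709

(0.350, 0.808)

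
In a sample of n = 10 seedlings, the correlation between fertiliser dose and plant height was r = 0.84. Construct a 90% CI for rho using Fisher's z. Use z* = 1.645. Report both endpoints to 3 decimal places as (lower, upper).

(0.537, 0.951)

z_r = atanh(0.84) = 1.221174;  SE = 1/√(n−3) = 1/√7 = 0.377964
z-limits: 1.221174 ± 1.645·0.377964 = 1.221174 ± 0.621751 = [0.599423, 1.842925]
ρ-limits: (tanh 0.599423, tanh 1.842925) = (0.537, 0.951)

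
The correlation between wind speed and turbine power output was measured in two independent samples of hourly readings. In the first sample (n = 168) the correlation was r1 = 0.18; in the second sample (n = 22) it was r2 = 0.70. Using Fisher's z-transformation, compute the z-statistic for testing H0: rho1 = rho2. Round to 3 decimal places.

-2.829

Fisher z-transforms: z1 = atanh(0.18) = 0.181983, z2 = atanh(0.70) = 0.867301; difference d = -0.685318
Var(d) = 1/165 + 1/19 = 0.0060606 + 0.0526316 = 0.0586922
z = d/√Var(d) = -0.685318 / √0.0586922 = -0.685318 / 0.242265 = -2.829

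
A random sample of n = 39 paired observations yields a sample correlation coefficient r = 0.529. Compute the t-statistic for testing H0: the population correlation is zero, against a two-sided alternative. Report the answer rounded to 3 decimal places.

3.792

t = r·√(n−2) / √(1−r²) with r = 0.529, n = 39
  = 0.529·√37 / √(1 − 0.279841)
  = 0.529·6.082763 / 0.848622
  = 3.217782 / 0.848622 = 3.792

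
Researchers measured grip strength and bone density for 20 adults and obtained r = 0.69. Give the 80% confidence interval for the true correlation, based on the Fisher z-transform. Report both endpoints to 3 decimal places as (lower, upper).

(0.491, 0.821)

z_r = atanh(0.69) = 0.847956;  SE = 1/√(n−3) = 1/√17 = 0.242536
z-limits: 0.847956 ± 1.282·0.242536 = 0.847956 ± 0.310931 = [0.537025, 1.158887]
ρ-limits: (tanh 0.537025, tanh 1.158887) = (0.491, 0.821)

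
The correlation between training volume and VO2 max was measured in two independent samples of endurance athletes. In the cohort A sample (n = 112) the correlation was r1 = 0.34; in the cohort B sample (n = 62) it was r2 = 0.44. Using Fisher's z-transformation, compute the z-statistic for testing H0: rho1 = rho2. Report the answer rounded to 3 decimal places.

Fisher z-transforms: z1 = atanh(0.34) = 0.354093, z2 = atanh(0.44) = 0.472231; difference d = -0.118138
Var(d) = 1/109 + 1/59 = 0.0091743 + 0.0169492 = 0.0261235
z = d/√Var(d) = -0.118138 / √0.0261235 = -0.118138 / 0.161628 = -0.731

-0.731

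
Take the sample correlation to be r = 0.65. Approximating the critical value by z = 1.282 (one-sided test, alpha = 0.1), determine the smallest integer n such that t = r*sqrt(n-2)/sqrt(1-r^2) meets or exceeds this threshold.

5

r√(n−2)/√(1−r²) ≥ 1.282  ⇔  n−2 ≥ (1.282)²·(1−r²)/r²
(1−r²)/r² = (1−0.4225)/0.4225 = 1.3669
n ≥ 2 + 1.643524·1.3669 = 2 + 2.2465 = 4.2465
⌈4.2465⌉ = 5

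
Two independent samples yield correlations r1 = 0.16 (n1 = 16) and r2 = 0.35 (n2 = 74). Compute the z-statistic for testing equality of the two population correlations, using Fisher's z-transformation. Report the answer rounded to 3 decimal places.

Fisher z-transforms: z1 = atanh(0.16) = 0.161387, z2 = atanh(0.35) = 0.365444; difference d = -0.204057
Var(d) = 1/13 + 1/71 = 0.0769231 + 0.0140845 = 0.0910076
z = d/√Var(d) = -0.204057 / √0.0910076 = -0.204057 / 0.301675 = -0.676

-0.676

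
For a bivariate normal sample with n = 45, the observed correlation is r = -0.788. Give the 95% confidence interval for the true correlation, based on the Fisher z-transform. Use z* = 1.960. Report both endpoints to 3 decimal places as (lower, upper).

(-0.878, -0.643)

z_r = atanh(-0.788) = -1.066133;  SE = 1/√(n−3) = 1/√42 = 0.154303
z-limits: -1.066133 ± 1.960·0.154303 = -1.066133 ± 0.302434 = [-1.368567, -0.763699]
ρ-limits: (tanh -1.368567, tanh -0.763699) = (-0.878, -0.643)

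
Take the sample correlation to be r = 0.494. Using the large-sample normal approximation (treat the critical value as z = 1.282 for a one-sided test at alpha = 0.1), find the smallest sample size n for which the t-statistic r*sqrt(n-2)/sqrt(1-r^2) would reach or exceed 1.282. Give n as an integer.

Need r·√(n−2)/√(1−r²) ≥ 1.282
√(n−2) ≥ 1.282·√(1−0.244036) / 0.494 = 1.282·0.869462 / 0.494 = 2.2564
n−2 ≥ 5.0913  ⇒  n ≥ 7.0913
Smallest integer n = 8

8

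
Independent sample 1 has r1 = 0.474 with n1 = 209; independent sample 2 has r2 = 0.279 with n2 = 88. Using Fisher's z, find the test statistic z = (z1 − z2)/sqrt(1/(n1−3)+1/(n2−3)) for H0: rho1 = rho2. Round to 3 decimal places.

1.773

Fisher z-transforms: z1 = atanh(0.474) = 0.515217, z2 = atanh(0.279) = 0.286597; difference d = 0.228620
Var(d) = 1/206 + 1/85 = 0.0048544 + 0.0117647 = 0.0166191
z = d/√Var(d) = 0.228620 / √0.0166191 = 0.228620 / 0.128915 = 1.773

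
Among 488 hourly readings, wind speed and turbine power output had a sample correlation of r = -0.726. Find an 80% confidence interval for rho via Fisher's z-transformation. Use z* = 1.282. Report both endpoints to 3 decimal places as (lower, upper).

Fisher z: z_r = atanh(r) = ½·ln((1+(-0.726))/(1−(-0.726))) = -0.920217
SE(z) = 1/√(n−3) = 1/√485 = 0.045408
80% ⇒ z* = 1.282; margin = 1.282·0.045408 = 0.058213
CI on z-scale: (-0.978430, -0.862004)
Back-transform: tanh(-0.978430) = -0.752385, tanh(-0.862004) = -0.697289

(-0.752, -0.697)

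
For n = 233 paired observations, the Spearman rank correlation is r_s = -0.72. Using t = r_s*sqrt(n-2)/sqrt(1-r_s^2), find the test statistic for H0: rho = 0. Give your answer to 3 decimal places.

-15.769

t = r_s·√(n−2) / √(1−r_s²) with r_s = -0.72, n = 233
  = -0.72·√231 / √(1 − 0.5184)
  = -0.72·15.198684 / 0.693974
  = -10.943052 / 0.693974 = -15.769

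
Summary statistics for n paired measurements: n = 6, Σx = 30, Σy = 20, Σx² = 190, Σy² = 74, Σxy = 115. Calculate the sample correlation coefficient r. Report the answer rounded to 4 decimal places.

S_xy = nΣxy − ΣxΣy = 6·115 − 30·20 = 690 − 600 = 90
S_xx = nΣx² − (Σx)² = 6·190 − 30² = 1140 − 900 = 240
S_yy = nΣy² − (Σy)² = 6·74 − 20² = 444 − 400 = 44
r = S_xy / √(S_xx·S_yy) = 90 / √(240·44) = 90 / √10560 = 90 / 102.7619 = 0.8758

0.8758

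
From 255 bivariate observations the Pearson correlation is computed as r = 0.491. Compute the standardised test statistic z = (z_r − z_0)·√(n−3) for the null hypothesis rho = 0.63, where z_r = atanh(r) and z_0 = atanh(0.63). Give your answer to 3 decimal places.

Fisher z: atanh(0.491) = 0.537377, atanh(0.63) = 0.741416
z = (z_r − z_0)·√(n−3) = (0.537377 − 0.741416)·√252 = -0.204039 · 15.874508 = -3.239

-3.239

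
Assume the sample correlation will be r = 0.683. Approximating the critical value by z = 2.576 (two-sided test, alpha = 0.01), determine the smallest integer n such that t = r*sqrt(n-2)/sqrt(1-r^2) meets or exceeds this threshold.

Need r·√(n−2)/√(1−r²) ≥ 2.576
√(n−2) ≥ 2.576·√(1−0.466489) / 0.683 = 2.576·0.730418 / 0.683 = 2.7548
n−2 ≥ 7.5889  ⇒  n ≥ 9.5889
Smallest integer n = 10

10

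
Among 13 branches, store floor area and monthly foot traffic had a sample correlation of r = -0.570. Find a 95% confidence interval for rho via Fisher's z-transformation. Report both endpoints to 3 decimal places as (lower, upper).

z_r = atanh(-0.570) = -0.647523;  SE = 1/√(n−3) = 1/√10 = 0.316228
z-limits: -0.647523 ± 1.960·0.316228 = -0.647523 ± 0.619807 = [-1.267330, -0.027716]
ρ-limits: (tanh -1.267330, tanh -0.027716) = (-0.853, -0.028)

(-0.853, -0.028)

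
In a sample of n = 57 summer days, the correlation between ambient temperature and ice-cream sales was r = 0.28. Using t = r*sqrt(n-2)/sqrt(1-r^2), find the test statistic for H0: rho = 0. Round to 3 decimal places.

2.163

1 − r² = 1 − 0.0784 = 0.9216;  √(1−r²) = 0.960000
√(n−2) = √55 = 7.416198
t = r·√(n−2)/√(1−r²) = 0.28 · 7.416198 / 0.960000 = 2.163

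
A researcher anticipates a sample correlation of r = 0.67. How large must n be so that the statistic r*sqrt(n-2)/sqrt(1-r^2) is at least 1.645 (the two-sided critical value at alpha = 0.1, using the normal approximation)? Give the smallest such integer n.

6

r√(n−2)/√(1−r²) ≥ 1.645  ⇔  n−2 ≥ (1.645)²·(1−r²)/r²
(1−r²)/r² = (1−0.4489)/0.4489 = 1.2277
n ≥ 2 + 2.706025·1.2277 = 2 + 3.3222 = 5.3222
⌈5.3222⌉ = 6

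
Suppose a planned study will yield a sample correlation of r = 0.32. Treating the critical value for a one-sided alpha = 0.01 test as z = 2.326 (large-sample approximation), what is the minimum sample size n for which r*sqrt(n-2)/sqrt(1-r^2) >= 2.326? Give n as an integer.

50

r√(n−2)/√(1−r²) ≥ 2.326  ⇔  n−2 ≥ (2.326)²·(1−r²)/r²
(1−r²)/r² = (1−0.1024)/0.1024 = 8.7656
n ≥ 2 + 5.410276·8.7656 = 2 + 47.4243 = 49.4243
⌈49.4243⌉ = 50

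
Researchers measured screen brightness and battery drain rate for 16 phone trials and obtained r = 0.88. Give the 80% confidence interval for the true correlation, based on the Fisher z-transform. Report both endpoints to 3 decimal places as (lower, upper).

Fisher z: z_r = atanh(r) = ½·ln((1+0.88)/(1−0.88)) = 1.375768
SE(z) = 1/√(n−3) = 1/√13 = 0.277350
80% ⇒ z* = 1.282; margin = 1.282·0.277350 = 0.355563
CI on z-scale: (1.020205, 1.731331)
Back-transform: tanh(1.020205) = 0.769950, tanh(1.731331) = 0.939213

(0.770, 0.939)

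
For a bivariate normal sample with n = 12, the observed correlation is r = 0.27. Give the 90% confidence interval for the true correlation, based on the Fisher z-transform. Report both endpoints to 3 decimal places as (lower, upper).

(-0.265, 0.678)

z_r = atanh(0.27) = 0.276864;  SE = 1/√(n−3) = 1/√9 = 0.333333
z-limits: 0.276864 ± 1.645·0.333333 = 0.276864 ± 0.548333 = [-0.271469, 0.825197]
ρ-limits: (tanh -0.271469, tanh 0.825197) = (-0.265, 0.678)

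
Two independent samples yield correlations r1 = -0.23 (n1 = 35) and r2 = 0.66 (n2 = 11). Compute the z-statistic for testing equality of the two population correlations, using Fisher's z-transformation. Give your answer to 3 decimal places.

-2.598

Fisher z-transforms: z1 = atanh(-0.23) = -0.234189, z2 = atanh(0.66) = 0.792814; difference d = -1.027003
Var(d) = 1/32 + 1/8 = 0.0312500 + 0.1250000 = 0.1562500
z = d/√Var(d) = -1.027003 / √0.1562500 = -1.027003 / 0.395285 = -2.598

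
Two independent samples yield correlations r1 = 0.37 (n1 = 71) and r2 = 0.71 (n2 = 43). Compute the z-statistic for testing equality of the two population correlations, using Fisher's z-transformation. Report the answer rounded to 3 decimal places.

z1 = atanh(0.37) = 0.388423,  z2 = atanh(0.71) = 0.887184
SE = √(1/(n1−3) + 1/(n2−3)) = √(1/68 + 1/40) = √(0.0147059 + 0.0250000) = √0.0397059 = 0.199263
z = (z1 − z2)/SE = (0.388423 − 0.887184) / 0.199263 = -0.498761 / 0.199263 = -2.503

-2.503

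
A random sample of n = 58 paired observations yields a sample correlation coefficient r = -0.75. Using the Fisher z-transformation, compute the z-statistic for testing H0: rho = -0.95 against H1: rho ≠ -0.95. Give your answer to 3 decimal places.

6.369

Fisher z: atanh(-0.75) = -0.972955, atanh(-0.95) = -1.831781
z = (z_r − z_0)·√(n−3) = (-0.972955 − (-1.831781))·√55 = 0.858826 · 7.416198 = 6.369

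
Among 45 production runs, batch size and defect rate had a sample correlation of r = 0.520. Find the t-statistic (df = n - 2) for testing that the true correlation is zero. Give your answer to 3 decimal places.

1 − r² = 1 − 0.270400 = 0.729600;  √(1−r²) = 0.854166
√(n−2) = √43 = 6.557439
t = r·√(n−2)/√(1−r²) = 0.520 · 6.557439 / 0.854166 = 3.992

3.992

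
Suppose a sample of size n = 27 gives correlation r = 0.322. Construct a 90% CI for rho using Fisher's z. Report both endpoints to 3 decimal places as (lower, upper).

z_r = atanh(0.322) = 0.333877;  SE = 1/√(n−3) = 1/√24 = 0.204124
z-limits: 0.333877 ± 1.645·0.204124 = 0.333877 ± 0.335784 = [-0.001907, 0.669661]
ρ-limits: (tanh -0.001907, tanh 0.669661) = (-0.002, 0.585)

(-0.002, 0.585)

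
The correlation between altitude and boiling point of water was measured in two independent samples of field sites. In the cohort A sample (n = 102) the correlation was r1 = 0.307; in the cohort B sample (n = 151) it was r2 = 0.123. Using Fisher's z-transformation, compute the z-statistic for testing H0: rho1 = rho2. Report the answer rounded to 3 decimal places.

1.491

z1 = atanh(0.307) = 0.317230,  z2 = atanh(0.123) = 0.123626
SE = √(1/(n1−3) + 1/(n2−3)) = √(1/99 + 1/148) = √(0.0101010 + 0.0067568) = √0.0168578 = 0.129838
z = (z1 − z2)/SE = (0.317230 − 0.123626) / 0.129838 = 0.193604 / 0.129838 = 1.491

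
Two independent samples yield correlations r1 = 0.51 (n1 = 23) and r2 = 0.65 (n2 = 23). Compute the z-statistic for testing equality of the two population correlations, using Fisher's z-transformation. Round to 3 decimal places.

z1 = atanh(0.51) = 0.562730,  z2 = atanh(0.65) = 0.775299
SE = √(1/(n1−3) + 1/(n2−3)) = √(1/20 + 1/20) = √(0.0500000 + 0.0500000) = √0.1000000 = 0.316228
z = (z1 − z2)/SE = (0.562730 − 0.775299) / 0.316228 = -0.212569 / 0.316228 = -0.672

-0.672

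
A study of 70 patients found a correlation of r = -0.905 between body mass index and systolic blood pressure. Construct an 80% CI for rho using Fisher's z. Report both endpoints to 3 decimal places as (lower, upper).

(-0.930, -0.872)

Fisher z: z_r = atanh(r) = ½·ln((1+(-0.905))/(1−(-0.905))) = -1.499180
SE(z) = 1/√(n−3) = 1/√67 = 0.122169
80% ⇒ z* = 1.282; margin = 1.282·0.122169 = 0.156621
CI on z-scale: (-1.655801, -1.342559)
Back-transform: tanh(-1.655801) = -0.929649, tanh(-1.342559) = -0.872286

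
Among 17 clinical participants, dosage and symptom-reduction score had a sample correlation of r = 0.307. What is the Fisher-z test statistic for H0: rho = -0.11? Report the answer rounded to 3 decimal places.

1.600

z_r = atanh(0.307) = 0.317230,  z_0 = atanh(-0.11) = -0.110447
SE = 1/√(n−3) = 1/√14 = 0.267261
z = (z_r − z_0)/SE = (0.317230 − (-0.110447)) / 0.267261 = 0.427677 / 0.267261 = 1.600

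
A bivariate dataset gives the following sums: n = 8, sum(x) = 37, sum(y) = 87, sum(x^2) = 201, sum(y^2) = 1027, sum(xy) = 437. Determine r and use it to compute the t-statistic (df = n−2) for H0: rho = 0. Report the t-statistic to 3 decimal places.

2.431

S_xy = nΣxy − ΣxΣy = 8·437 − 37·87 = 3496 − 3219 = 277
S_xx = nΣx² − (Σx)² = 8·201 − 37² = 1608 − 1369 = 239
S_yy = nΣy² − (Σy)² = 8·1027 − 87² = 8216 − 7569 = 647
r = S_xy / √(S_xx·S_yy) = 277 / √(239·647) = 277 / √154633 = 277 / 393.2340 = 0.7044
t = r·√(n−2)/√(1−r²) = 0.7044·√6 / √(1−0.496179) = 1.725421 / 0.709803 = 2.431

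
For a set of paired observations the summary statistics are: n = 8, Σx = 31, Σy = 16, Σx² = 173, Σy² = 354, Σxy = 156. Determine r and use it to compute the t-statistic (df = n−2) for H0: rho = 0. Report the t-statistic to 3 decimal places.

2.544

S_xy = nΣxy − ΣxΣy = 8·156 − 31·16 = 1248 − 496 = 752
S_xx = nΣx² − (Σx)² = 8·173 − 31² = 1384 − 961 = 423
S_yy = nΣy² − (Σy)² = 8·354 − 16² = 2832 − 256 = 2576
r = S_xy / √(S_xx·S_yy) = 752 / √(423·2576) = 752 / √1089648 = 752 / 1043.8621 = 0.7204
t = r·√(n−2)/√(1−r²) = 0.7204·√6 / √(1−0.518976) = 1.764612 / 0.693559 = 2.544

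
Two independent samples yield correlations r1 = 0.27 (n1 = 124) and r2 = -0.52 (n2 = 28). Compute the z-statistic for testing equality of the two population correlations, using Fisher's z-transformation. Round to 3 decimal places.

3.884

Fisher z-transforms: z1 = atanh(0.27) = 0.276864, z2 = atanh(-0.52) = -0.576340; difference d = 0.853204
Var(d) = 1/121 + 1/25 = 0.0082645 + 0.0400000 = 0.0482645
z = d/√Var(d) = 0.853204 / √0.0482645 = 0.853204 / 0.219692 = 3.884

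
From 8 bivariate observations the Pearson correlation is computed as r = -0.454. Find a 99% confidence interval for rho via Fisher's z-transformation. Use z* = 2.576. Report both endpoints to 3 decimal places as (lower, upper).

(-0.928, 0.580)

z_r = atanh(-0.454) = -0.489727;  SE = 1/√(n−3) = 1/√5 = 0.447214
z-limits: -0.489727 ± 2.576·0.447214 = -0.489727 ± 1.152023 = [-1.641750, 0.662296]
ρ-limits: (tanh -1.641750, tanh 0.662296) = (-0.928, 0.580)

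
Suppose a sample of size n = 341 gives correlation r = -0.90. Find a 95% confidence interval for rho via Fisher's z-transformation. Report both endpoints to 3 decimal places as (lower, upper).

Fisher z: z_r = atanh(r) = ½·ln((1+(-0.90))/(1−(-0.90))) = -1.472219
SE(z) = 1/√(n−3) = 1/√338 = 0.054393
95% ⇒ z* = 1.960; margin = 1.960·0.054393 = 0.106610
CI on z-scale: (-1.578829, -1.365609)
Back-transform: tanh(-1.578829) = -0.918419, tanh(-1.365609) = -0.877688

(-0.918, -0.878)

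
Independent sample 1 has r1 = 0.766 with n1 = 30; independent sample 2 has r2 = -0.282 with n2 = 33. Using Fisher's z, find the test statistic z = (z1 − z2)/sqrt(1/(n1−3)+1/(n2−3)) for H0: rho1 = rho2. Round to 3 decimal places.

4.902

z1 = atanh(0.766) = 1.010576,  z2 = atanh(-0.282) = -0.289854
SE = √(1/(n1−3) + 1/(n2−3)) = √(1/27 + 1/30) = √(0.0370370 + 0.0333333) = √0.0703703 = 0.265274
z = (z1 − z2)/SE = (1.010576 − (-0.289854)) / 0.265274 = 1.300430 / 0.265274 = 4.902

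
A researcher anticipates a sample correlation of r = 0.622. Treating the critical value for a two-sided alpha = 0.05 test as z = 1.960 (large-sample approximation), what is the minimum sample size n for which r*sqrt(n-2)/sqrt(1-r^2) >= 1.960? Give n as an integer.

9

r√(n−2)/√(1−r²) ≥ 1.960  ⇔  n−2 ≥ (1.960)²·(1−r²)/r²
(1−r²)/r² = (1−0.386884)/0.386884 = 1.5848
n ≥ 2 + 3.8416·1.5848 = 2 + 6.0882 = 8.0882
⌈8.0882⌉ = 9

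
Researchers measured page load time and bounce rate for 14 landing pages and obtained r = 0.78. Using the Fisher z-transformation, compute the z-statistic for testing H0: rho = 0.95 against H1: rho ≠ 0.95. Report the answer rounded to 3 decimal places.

-2.608

Fisher z: atanh(0.78) = 1.045371, atanh(0.95) = 1.831781
z = (z_r − z_0)·√(n−3) = (1.045371 − 1.831781)·√11 = -0.786410 · 3.316625 = -2.608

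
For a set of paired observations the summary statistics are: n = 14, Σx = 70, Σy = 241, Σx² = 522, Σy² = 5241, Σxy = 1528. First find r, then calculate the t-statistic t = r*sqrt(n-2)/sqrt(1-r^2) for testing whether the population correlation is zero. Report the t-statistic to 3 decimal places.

Numerator: nΣxy − (Σx)(Σy) = 14·1528 − (70)(241) = 4522
Denominator: √[(nΣx²−(Σx)²)(nΣy²−(Σy)²)]
  nΣx²−(Σx)² = 14·522 − 4900 = 2408;  nΣy²−(Σy)² = 14·5241 − 58081 = 15293
  √(2408·15293) = √36825544 = 6068.4054
r = 4522 / 6068.4054 = 0.7452
t = r·√(n−2)/√(1−r²) = 0.7452·√12 / √(1−0.555323) = 2.581449 / 0.666841 = 3.871

3.871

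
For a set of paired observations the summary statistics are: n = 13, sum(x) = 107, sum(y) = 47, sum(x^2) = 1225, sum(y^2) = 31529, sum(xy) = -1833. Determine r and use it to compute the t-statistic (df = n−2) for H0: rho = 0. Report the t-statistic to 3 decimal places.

-3.039

S_xy = nΣxy − ΣxΣy = 13·(-1833) − 107·47 = -23829 − 5029 = -28858
S_xx = nΣx² − (Σx)² = 13·1225 − 107² = 15925 − 11449 = 4476
S_yy = nΣy² − (Σy)² = 13·31529 − 47² = 409877 − 2209 = 407668
r = S_xy / √(S_xx·S_yy) = -28858 / √(4476·407668) = -28858 / √1824721968 = -28858 / 42716.7645 = -0.6756
t = r·√(n−2)/√(1−r²) = -0.6756·√11 / √(1−0.456435) = -2.240712 / 0.737269 = -3.039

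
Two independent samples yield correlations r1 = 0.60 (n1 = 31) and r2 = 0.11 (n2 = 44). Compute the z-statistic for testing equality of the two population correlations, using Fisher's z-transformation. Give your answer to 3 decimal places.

2.377

Fisher z-transforms: z1 = atanh(0.60) = 0.693147, z2 = atanh(0.11) = 0.110447; difference d = 0.582700
Var(d) = 1/28 + 1/41 = 0.0357143 + 0.0243902 = 0.0601045
z = d/√Var(d) = 0.582700 / √0.0601045 = 0.582700 / 0.245162 = 2.377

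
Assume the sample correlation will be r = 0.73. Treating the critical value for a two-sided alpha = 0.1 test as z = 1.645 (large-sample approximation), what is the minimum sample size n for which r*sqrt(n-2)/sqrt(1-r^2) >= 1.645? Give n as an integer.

5

Need r·√(n−2)/√(1−r²) ≥ 1.645
√(n−2) ≥ 1.645·√(1−0.5329) / 0.73 = 1.645·0.683447 / 0.73 = 1.5401
n−2 ≥ 2.3719  ⇒  n ≥ 4.3719
Smallest integer n = 5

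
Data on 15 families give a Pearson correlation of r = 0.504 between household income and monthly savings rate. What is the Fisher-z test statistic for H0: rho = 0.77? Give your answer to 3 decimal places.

-1.613

Fisher z: atanh(0.504) = 0.554654, atanh(0.77) = 1.020328
z = (z_r − z_0)·√(n−3) = (0.554654 − 1.020328)·√12 = -0.465674 · 3.464102 = -1.613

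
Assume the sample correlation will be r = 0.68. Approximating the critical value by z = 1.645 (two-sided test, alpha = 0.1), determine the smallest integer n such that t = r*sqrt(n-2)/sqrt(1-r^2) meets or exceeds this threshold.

6

Need r·√(n−2)/√(1−r²) ≥ 1.645
√(n−2) ≥ 1.645·√(1−0.4624) / 0.68 = 1.645·0.733212 / 0.68 = 1.7737
n−2 ≥ 3.1460  ⇒  n ≥ 5.1460
Smallest integer n = 6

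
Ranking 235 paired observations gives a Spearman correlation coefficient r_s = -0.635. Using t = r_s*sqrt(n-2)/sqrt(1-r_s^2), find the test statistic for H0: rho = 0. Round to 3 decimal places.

-12.547

1 − r_s² = 1 − 0.403225 = 0.596775;  √(1−r_s²) = 0.772512
√(n−2) = √233 = 15.264338
t = r_s·√(n−2)/√(1−r_s²) = -0.635 · 15.264338 / 0.772512 = -12.547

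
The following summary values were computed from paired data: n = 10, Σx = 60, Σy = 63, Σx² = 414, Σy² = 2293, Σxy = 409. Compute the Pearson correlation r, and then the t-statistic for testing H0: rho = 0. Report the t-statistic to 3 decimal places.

S_xy = nΣxy − ΣxΣy = 10·409 − 60·63 = 4090 − 3780 = 310
S_xx = nΣx² − (Σx)² = 10·414 − 60² = 4140 − 3600 = 540
S_yy = nΣy² − (Σy)² = 10·2293 − 63² = 22930 − 3969 = 18961
r = S_xy / √(S_xx·S_yy) = 310 / √(540·18961) = 310 / √10238940 = 310 / 3199.8344 = 0.0969
t = r·√(n−2)/√(1−r²) = 0.0969·√8 / √(1−0.009390) = 0.274075 / 0.995294 = 0.275

0.275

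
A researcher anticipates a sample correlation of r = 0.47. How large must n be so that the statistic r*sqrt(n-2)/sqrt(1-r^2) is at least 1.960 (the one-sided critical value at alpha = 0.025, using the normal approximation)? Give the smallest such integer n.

16

r√(n−2)/√(1−r²) ≥ 1.960  ⇔  n−2 ≥ (1.960)²·(1−r²)/r²
(1−r²)/r² = (1−0.2209)/0.2209 = 3.5269
n ≥ 2 + 3.8416·3.5269 = 2 + 13.5489 = 15.5489
⌈15.5489⌉ = 16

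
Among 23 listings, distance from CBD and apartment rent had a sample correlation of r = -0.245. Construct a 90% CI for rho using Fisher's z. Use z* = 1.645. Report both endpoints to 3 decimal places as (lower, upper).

z_r = atanh(-0.245) = -0.250087;  SE = 1/√(n−3) = 1/√20 = 0.223607
z-limits: -0.250087 ± 1.645·0.223607 = -0.250087 ± 0.367834 = [-0.617921, 0.117747]
ρ-limits: (tanh -0.617921, tanh 0.117747) = (-0.550, 0.117)

(-0.550, 0.117)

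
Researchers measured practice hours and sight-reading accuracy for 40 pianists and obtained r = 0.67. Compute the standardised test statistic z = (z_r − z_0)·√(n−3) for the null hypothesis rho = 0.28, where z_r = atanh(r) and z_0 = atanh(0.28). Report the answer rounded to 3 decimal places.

Fisher z: atanh(0.67) = 0.810743, atanh(0.28) = 0.287682
z = (z_r − z_0)·√(n−3) = (0.810743 − 0.287682)·√37 = 0.523061 · 6.082763 = 3.182

3.182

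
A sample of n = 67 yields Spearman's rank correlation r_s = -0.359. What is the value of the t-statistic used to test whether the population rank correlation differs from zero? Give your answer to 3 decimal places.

-3.101

t = r_s·√(n−2) / √(1−r_s²) with r_s = -0.359, n = 67
  = -0.359·√65 / √(1 − 0.128881)
  = -0.359·8.062258 / 0.933338
  = -2.894351 / 0.933338 = -3.101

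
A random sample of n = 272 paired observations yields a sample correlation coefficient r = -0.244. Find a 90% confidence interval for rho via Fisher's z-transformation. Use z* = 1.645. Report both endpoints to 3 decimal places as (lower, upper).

(-0.336, -0.148)

Fisher z: z_r = atanh(r) = ½·ln((1+(-0.244))/(1−(-0.244))) = -0.249023
SE(z) = 1/√(n−3) = 1/√269 = 0.060971
90% ⇒ z* = 1.645; margin = 1.645·0.060971 = 0.100297
CI on z-scale: (-0.349320, -0.148726)
Back-transform: tanh(-0.349320) = -0.335772, tanh(-0.148726) = -0.147639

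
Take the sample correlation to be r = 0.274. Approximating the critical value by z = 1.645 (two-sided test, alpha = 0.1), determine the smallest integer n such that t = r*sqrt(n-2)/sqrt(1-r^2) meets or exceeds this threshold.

36

Need r·√(n−2)/√(1−r²) ≥ 1.645
√(n−2) ≥ 1.645·√(1−0.075076) / 0.274 = 1.645·0.961730 / 0.274 = 5.7739
n−2 ≥ 33.3379  ⇒  n ≥ 35.3379
Smallest integer n = 36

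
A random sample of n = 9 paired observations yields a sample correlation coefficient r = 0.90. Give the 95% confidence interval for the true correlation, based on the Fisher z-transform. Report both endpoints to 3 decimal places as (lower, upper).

(0.586, 0.979)

Fisher z: z_r = atanh(r) = ½·ln((1+0.90)/(1−0.90)) = 1.472219
SE(z) = 1/√(n−3) = 1/√6 = 0.408248
95% ⇒ z* = 1.960; margin = 1.960·0.408248 = 0.800166
CI on z-scale: (0.672053, 2.272385)
Back-transform: tanh(0.672053) = 0.586329, tanh(2.272385) = 0.978978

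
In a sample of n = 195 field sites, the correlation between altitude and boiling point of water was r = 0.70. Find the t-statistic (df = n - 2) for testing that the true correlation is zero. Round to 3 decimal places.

1 − r² = 1 − 0.4900 = 0.5100;  √(1−r²) = 0.714143
√(n−2) = √193 = 13.892444
t = r·√(n−2)/√(1−r²) = 0.70 · 13.892444 / 0.714143 = 13.617

13.617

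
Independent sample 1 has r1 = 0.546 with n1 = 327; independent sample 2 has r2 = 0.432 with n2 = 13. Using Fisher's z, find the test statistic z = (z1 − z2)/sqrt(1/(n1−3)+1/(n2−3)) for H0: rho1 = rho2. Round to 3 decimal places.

0.468

Fisher z-transforms: z1 = atanh(0.546) = 0.612665, z2 = atanh(0.432) = 0.462353; difference d = 0.150312
Var(d) = 1/324 + 1/10 = 0.0030864 + 0.1000000 = 0.1030864
z = d/√Var(d) = 0.150312 / √0.1030864 = 0.150312 / 0.321071 = 0.468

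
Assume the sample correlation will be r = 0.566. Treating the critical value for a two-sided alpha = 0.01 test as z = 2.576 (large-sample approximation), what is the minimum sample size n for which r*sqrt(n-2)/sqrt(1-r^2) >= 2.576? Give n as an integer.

17

r√(n−2)/√(1−r²) ≥ 2.576  ⇔  n−2 ≥ (2.576)²·(1−r²)/r²
(1−r²)/r² = (1−0.320356)/0.320356 = 2.1215
n ≥ 2 + 6.635776·2.1215 = 2 + 14.0778 = 16.0778
⌈16.0778⌉ = 17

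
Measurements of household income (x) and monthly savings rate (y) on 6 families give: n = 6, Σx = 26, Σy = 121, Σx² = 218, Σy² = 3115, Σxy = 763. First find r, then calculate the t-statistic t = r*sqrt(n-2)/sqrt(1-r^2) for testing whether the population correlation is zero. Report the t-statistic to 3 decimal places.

4.017

S_xy = nΣxy − ΣxΣy = 6·763 − 26·121 = 4578 − 3146 = 1432
S_xx = nΣx² − (Σx)² = 6·218 − 26² = 1308 − 676 = 632
S_yy = nΣy² − (Σy)² = 6·3115 − 121² = 18690 − 14641 = 4049
r = S_xy / √(S_xx·S_yy) = 1432 / √(632·4049) = 1432 / √2558968 = 1432 / 1599.6775 = 0.8952
t = r·√(n−2)/√(1−r²) = 0.8952·√4 / √(1−0.801383) = 1.790400 / 0.445665 = 4.017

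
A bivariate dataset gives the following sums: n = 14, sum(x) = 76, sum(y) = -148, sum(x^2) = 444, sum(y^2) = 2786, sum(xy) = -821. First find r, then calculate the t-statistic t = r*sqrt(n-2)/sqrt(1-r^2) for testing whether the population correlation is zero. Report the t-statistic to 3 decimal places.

S_xy = nΣxy − ΣxΣy = 14·(-821) − 76·(-148) = -11494 − (-11248) = -246
S_xx = nΣx² − (Σx)² = 14·444 − 76² = 6216 − 5776 = 440
S_yy = nΣy² − (Σy)² = 14·2786 − (-148)² = 39004 − 21904 = 17100
r = S_xy / √(S_xx·S_yy) = -246 / √(440·17100) = -246 / √7524000 = -246 / 2742.9911 = -0.0897
t = r·√(n−2)/√(1−r²) = -0.0897·√12 / √(1−0.008046) = -0.310730 / 0.995969 = -0.312

-0.312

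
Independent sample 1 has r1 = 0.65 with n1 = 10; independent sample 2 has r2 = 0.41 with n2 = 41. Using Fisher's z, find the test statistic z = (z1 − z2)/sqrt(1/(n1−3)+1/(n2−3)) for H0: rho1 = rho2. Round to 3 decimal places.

0.826

Fisher z-transforms: z1 = atanh(0.65) = 0.775299, z2 = atanh(0.41) = 0.435611; difference d = 0.339688
Var(d) = 1/7 + 1/38 = 0.1428571 + 0.0263158 = 0.1691729
z = d/√Var(d) = 0.339688 / √0.1691729 = 0.339688 / 0.411306 = 0.826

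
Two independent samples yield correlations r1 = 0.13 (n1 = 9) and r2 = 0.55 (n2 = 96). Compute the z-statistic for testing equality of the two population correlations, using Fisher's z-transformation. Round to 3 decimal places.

-1.158

Fisher z-transforms: z1 = atanh(0.13) = 0.130740, z2 = atanh(0.55) = 0.618381; difference d = -0.487641
Var(d) = 1/6 + 1/93 = 0.1666667 + 0.0107527 = 0.1774194
z = d/√Var(d) = -0.487641 / √0.1774194 = -0.487641 / 0.421212 = -1.158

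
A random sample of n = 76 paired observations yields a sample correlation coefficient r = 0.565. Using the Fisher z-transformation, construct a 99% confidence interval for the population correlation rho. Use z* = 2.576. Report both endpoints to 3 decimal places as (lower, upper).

Fisher z: z_r = atanh(r) = ½·ln((1+0.565)/(1−0.565)) = 0.640148
SE(z) = 1/√(n−3) = 1/√73 = 0.117041
99% ⇒ z* = 2.576; margin = 2.576·0.117041 = 0.301498
CI on z-scale: (0.338650, 0.941646)
Back-transform: tanh(0.338650) = 0.326272, tanh(0.941646) = 0.735978

(0.326, 0.736)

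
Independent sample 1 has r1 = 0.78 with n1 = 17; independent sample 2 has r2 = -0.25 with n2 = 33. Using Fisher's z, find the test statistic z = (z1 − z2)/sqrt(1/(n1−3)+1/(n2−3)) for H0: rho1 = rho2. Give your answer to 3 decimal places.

4.019

z1 = atanh(0.78) = 1.045371,  z2 = atanh(-0.25) = -0.255413
SE = √(1/(n1−3) + 1/(n2−3)) = √(1/14 + 1/30) = √(0.0714286 + 0.0333333) = √0.1047619 = 0.323669
z = (z1 − z2)/SE = (1.045371 − (-0.255413)) / 0.323669 = 1.300784 / 0.323669 = 4.019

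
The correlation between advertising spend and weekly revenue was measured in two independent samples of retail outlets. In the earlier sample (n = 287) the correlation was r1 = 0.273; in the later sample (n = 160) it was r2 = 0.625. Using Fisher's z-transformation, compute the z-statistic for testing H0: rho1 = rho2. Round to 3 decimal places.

-4.556

z1 = atanh(0.273) = 0.280103,  z2 = atanh(0.625) = 0.733169
SE = √(1/(n1−3) + 1/(n2−3)) = √(1/284 + 1/157) = √(0.0035211 + 0.0063694) = √0.0098905 = 0.099451
z = (z1 − z2)/SE = (0.280103 − 0.733169) / 0.099451 = -0.453066 / 0.099451 = -4.556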